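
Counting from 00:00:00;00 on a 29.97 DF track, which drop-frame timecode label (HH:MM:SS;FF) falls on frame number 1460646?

Ten DF minutes hold 17982 frames, so frame 1460646 lies in block 81 (frames 1456542–1474523) with 4104 frames into that block.
The block's first minute is 1800 frames and the rest 1798 each; 4104 frames reaches minute 2, so 81 × 18 + 2 × 2 = 1462 labels have been skipped so far.
Adding those back, label number 1460646 + 1462 = 1462108 at 30 labels/s is 48736 s + 28 f = 13 h 32 min 16 s frame 28, i.e. 13:32:16;28.

13:32:16;28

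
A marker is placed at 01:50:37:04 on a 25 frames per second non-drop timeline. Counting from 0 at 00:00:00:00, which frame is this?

Total seconds to the label: (1 × 3600 + 50 × 60 + 37) = 6637.
Frame index = 6637 × 25 + 4 = 165929.

165929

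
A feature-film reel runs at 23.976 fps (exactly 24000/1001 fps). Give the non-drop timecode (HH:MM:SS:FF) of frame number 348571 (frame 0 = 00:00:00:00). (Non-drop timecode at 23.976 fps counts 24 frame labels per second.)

348571 ÷ 24 = 14523 full seconds, remainder 19 frames.
14523 s = 4 h 2 min 3 s.
Timecode: 04:02:03:19.

04:02:03:19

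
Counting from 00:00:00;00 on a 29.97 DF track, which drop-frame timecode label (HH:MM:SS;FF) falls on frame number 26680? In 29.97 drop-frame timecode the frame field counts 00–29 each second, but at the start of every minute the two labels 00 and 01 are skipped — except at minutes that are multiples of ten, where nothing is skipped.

Each 10-minute DF block holds 10 × 60 × 30 − 9 × 2 = 17982 frames. 26680 ÷ 17982 → 1 full block, remainder 8698.
Within the partial block the first minute is 1800 frames and each further minute 1798, so 4 further minute boundaries passed. Total skipped labels = 18 × 1 + 2 × 4 = 26.
Non-drop label index = 26680 + 26 = 26706; at 30 labels/s that is 00:14:50:06, i.e. DF 00:14:50;06.

00:14:50;06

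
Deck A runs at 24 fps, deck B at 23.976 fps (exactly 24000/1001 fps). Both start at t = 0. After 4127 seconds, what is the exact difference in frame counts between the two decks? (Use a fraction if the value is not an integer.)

99048/1001 frames

A emits 24 × 4127 = 99048 frames; B emits 24000/1001 × 4127 = 99048000/1001.
Difference = 99048/1001 frames (≈ 98.9491); B is behind A.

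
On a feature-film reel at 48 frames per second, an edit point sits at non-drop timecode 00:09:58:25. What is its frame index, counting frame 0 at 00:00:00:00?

Total seconds to the label: (0 × 3600 + 9 × 60 + 58) = 598.
Frame index = 598 × 48 + 25 = 28729.

28729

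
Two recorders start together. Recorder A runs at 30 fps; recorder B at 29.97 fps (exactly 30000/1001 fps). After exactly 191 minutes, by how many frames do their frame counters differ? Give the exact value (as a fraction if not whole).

191 min = 11460 s.
A emits 30 × 11460 = 343800 frames; B emits 30000/1001 × 11460 = 343800000/1001.
Difference = 343800/1001 frames (≈ 343.4565); B is behind A.

343800/1001 frames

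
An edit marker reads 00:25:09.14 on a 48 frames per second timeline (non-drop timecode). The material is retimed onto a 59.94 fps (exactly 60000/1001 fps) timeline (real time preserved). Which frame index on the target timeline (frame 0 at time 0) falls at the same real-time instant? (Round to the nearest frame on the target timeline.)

Source frame index: (0×3600 + 25×60 + 9) × 48 + 14 = 72446.
Real time: 72446 / (48) = 36223/24 s.
Target frame: (36223/24) × (60000/1001) = 8232500/91 ≈ 90467.033 → 90467.

frame 90467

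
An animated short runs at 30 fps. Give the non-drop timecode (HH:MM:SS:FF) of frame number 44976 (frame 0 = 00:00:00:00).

00:24:59:06

44976 ÷ 30 = 1499 full seconds, remainder 6 frames.
1499 s = 0 h 24 min 59 s.
Timecode: 00:24:59:06.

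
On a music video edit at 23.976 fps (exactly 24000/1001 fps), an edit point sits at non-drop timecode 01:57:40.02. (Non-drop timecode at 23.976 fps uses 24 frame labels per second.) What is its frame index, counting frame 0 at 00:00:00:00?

Total seconds to the label: (1 × 3600 + 57 × 60 + 40) = 7060.
Frame index = 7060 × 24 + 2 = 169442.

169442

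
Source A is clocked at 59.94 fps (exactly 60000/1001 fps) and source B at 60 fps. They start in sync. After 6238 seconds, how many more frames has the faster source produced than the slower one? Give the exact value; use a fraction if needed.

A emits 60000/1001 × 6238 = 374280000/1001 frames; B emits 60 × 6238 = 374280.
Difference = 374280/1001 frames (≈ 373.9061); B is ahead of A.

374280/1001 frames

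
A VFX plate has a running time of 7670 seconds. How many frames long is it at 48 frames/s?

368160 frames

Frames = 7670 × 48 = 368160.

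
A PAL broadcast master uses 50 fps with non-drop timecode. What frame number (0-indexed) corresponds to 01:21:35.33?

Total seconds to the label: (1 × 3600 + 21 × 60 + 35) = 4895.
Frame index = 4895 × 50 + 33 = 244783.

244783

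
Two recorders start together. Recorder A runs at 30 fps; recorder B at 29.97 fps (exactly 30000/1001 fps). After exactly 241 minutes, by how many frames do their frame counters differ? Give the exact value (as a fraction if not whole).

241 min = 14460 s.
A emits 30 × 14460 = 433800 frames; B emits 30000/1001 × 14460 = 433800000/1001.
Difference = 433800/1001 frames (≈ 433.3666); B is behind A.

433800/1001 frames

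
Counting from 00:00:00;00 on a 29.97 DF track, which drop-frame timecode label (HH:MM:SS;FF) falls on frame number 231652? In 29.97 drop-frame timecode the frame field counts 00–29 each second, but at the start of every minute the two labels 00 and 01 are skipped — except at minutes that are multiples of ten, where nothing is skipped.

Ten DF minutes hold 17982 frames, so frame 231652 lies in block 12 (frames 215784–233765) with 15868 frames into that block.
The block's first minute is 1800 frames and the rest 1798 each; 15868 frames reaches minute 8, so 12 × 18 + 8 × 2 = 232 labels have been skipped so far.
Adding those back, label number 231652 + 232 = 231884 at 30 labels/s is 7729 s + 14 f = 2 h 8 min 49 s frame 14, i.e. 02:08:49;14.

02:08:49;14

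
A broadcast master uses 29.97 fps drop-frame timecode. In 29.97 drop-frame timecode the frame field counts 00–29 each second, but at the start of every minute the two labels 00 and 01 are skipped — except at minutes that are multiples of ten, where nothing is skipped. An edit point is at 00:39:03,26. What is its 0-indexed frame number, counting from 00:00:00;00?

Complete 10-minute blocks: 3, each 17982 frames → 53946.
Remaining 9 whole minutes in the current block: 1800 + 8 × 1798 = 16184 frames.
Within the current minute: 3 × 30 + 26 − 2 = 114 (labels ;00/;01 skipped at this minute). Total = 53946 + 16184 + 114 = 70244.

70244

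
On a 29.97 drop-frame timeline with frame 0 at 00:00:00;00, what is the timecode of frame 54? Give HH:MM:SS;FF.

00:00:01;24

Ten DF minutes hold 17982 frames, so frame 54 lies in block 0 (frames 0–17981) with 54 frames into that block.
The block's first minute is 1800 frames and the rest 1798 each; 54 frames reaches minute 0, so 0 × 18 + 0 × 2 = 0 labels have been skipped so far.
Adding those back, label number 54 + 0 = 54 at 30 labels/s is 1 s + 24 f = 0 h 0 min 1 s frame 24, i.e. 00:00:01;24.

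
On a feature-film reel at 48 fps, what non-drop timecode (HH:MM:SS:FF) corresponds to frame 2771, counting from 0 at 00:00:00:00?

2771 ÷ 48 = 57 full seconds, remainder 35 frames.
57 s = 0 h 0 min 57 s.
Timecode: 00:00:57:35.

00:00:57:35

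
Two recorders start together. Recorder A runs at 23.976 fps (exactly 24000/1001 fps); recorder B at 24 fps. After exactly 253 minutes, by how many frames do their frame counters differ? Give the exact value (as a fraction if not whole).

33120/91 frames

253 min = 15180 s.
A emits 24000/1001 × 15180 = 33120000/91 frames; B emits 24 × 15180 = 364320.
Difference = 33120/91 frames (≈ 363.9560); B is ahead of A.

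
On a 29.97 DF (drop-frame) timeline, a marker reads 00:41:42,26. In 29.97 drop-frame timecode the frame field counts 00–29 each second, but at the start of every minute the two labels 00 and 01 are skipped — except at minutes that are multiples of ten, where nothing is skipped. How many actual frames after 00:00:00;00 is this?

75012

Complete 10-minute blocks: 4, each 17982 frames → 71928.
Remaining 1 whole minute in the current block: 1800 + 0 × 1798 = 1800 frames.
Within the current minute: 42 × 30 + 26 − 2 = 1284 (labels ;00/;01 skipped at this minute). Total = 71928 + 1800 + 1284 = 75012.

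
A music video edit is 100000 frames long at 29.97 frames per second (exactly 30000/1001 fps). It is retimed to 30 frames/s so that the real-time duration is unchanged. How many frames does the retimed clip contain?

Target frames = source frames × (target rate / source rate) = 100000 × (30)/(30000/1001) = 100000 × 1001/1000 = 100100.

100100 frames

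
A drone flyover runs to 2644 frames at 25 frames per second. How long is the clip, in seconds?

Running time = 2644 / (25) = 105.76 s.

105.76 seconds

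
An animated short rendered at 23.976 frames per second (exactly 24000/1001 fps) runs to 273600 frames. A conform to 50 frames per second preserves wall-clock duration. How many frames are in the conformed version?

Target frames = source frames × (target rate / source rate) = 273600 × (50)/(24000/1001) = 273600 × 1001/480 = 570570.

570570 frames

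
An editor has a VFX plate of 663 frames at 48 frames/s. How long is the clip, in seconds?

Running time = 663 / (48) = 13.8125 s.

13.8125 seconds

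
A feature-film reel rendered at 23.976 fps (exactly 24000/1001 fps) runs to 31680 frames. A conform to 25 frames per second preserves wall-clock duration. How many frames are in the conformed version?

33033 frames

Target frames = source frames × (target rate / source rate) = 31680 × (25)/(24000/1001) = 31680 × 1001/960 = 33033.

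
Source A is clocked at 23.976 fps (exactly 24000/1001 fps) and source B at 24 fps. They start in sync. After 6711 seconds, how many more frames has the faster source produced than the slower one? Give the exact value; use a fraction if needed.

A emits 24000/1001 × 6711 = 161064000/1001 frames; B emits 24 × 6711 = 161064.
Difference = 161064/1001 frames (≈ 160.9031); B is ahead of A.

161064/1001 frames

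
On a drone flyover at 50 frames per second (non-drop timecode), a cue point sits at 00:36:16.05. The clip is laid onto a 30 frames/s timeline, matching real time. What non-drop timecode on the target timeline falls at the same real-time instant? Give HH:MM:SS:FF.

00:36:16:03

Source frame index: (0×3600 + 36×60 + 16) × 50 + 5 = 108805.
Real time: 108805 / (50) = 21761/10 s.
Target frame: (21761/10) × (30) = 65283.
At 30 labels/s: frame 65283 → 00:36:16:03.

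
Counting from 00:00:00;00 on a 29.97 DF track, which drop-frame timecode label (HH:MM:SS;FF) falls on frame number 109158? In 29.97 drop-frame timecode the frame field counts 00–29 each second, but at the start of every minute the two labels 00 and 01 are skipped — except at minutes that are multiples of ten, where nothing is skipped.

01:00:42;06

Each 10-minute DF block holds 10 × 60 × 30 − 9 × 2 = 17982 frames. 109158 ÷ 17982 → 6 full blocks, remainder 1266.
Within the partial block the first minute is 1800 frames and each further minute 1798, so 0 further minute boundaries passed. Total skipped labels = 18 × 6 + 2 × 0 = 108.
Non-drop label index = 109158 + 108 = 109266; at 30 labels/s that is 01:00:42:06, i.e. DF 01:00:42;06.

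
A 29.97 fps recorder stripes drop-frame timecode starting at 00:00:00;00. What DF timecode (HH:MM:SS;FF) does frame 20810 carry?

00:11:34;10

Each 10-minute DF block holds 10 × 60 × 30 − 9 × 2 = 17982 frames. 20810 ÷ 17982 → 1 full block, remainder 2828.
Within the partial block the first minute is 1800 frames and each further minute 1798, so 1 further minute boundary passed. Total skipped labels = 18 × 1 + 2 × 1 = 20.
Non-drop label index = 20810 + 20 = 20830; at 30 labels/s that is 00:11:34:10, i.e. DF 00:11:34;10.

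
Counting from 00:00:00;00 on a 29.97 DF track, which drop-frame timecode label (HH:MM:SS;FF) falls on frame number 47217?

Ten DF minutes hold 17982 frames, so frame 47217 lies in block 2 (frames 35964–53945) with 11253 frames into that block.
The block's first minute is 1800 frames and the rest 1798 each; 11253 frames reaches minute 6, so 2 × 18 + 6 × 2 = 48 labels have been skipped so far.
Adding those back, label number 47217 + 48 = 47265 at 30 labels/s is 1575 s + 15 f = 0 h 26 min 15 s frame 15, i.e. 00:26:15;15.

00:26:15;15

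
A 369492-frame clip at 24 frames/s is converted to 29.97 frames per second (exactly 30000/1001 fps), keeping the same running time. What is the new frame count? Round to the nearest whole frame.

Frames at target rate = 369492 × (30000/1001) / (24) = 461865000/1001 ≈ 461403.596.
Nearest whole frame: 461404.

461404 frames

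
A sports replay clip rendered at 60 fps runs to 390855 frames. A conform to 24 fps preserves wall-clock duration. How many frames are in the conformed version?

156342 frames

Target frames = source frames × (target rate / source rate) = 390855 × (24)/(60) = 390855 × 2/5 = 156342.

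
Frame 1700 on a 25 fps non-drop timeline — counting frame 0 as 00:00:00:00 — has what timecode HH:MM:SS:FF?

1700 ÷ 25 = 68 full seconds, remainder 0 frames.
68 s = 0 h 1 min 8 s.
Timecode: 00:01:08:00.

00:01:08:00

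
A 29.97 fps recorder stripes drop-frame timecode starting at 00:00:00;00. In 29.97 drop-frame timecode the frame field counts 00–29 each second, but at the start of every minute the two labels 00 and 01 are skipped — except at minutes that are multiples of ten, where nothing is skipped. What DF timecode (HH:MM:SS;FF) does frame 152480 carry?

01:24:47;22

Each 10-minute DF block holds 10 × 60 × 30 − 9 × 2 = 17982 frames. 152480 ÷ 17982 → 8 full blocks, remainder 8624.
Within the partial block the first minute is 1800 frames and each further minute 1798, so 4 further minute boundaries passed. Total skipped labels = 18 × 8 + 2 × 4 = 152.
Non-drop label index = 152480 + 152 = 152632; at 30 labels/s that is 01:24:47:22, i.e. DF 01:24:47;22.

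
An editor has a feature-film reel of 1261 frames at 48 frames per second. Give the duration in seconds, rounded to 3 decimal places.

26.271 seconds

Running time = 1261 × 1/48 = 1261/48 s ≈ 26.271 s.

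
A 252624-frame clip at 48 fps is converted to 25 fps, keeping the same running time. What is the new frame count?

131575 frames

Target frames = source frames × (target rate / source rate) = 252624 × (25)/(48) = 252624 × 25/48 = 131575.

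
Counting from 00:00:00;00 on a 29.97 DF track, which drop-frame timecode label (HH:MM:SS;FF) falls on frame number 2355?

Each 10-minute DF block holds 10 × 60 × 30 − 9 × 2 = 17982 frames. 2355 ÷ 17982 → 0 full blocks, remainder 2355.
Within the partial block the first minute is 1800 frames and each further minute 1798, so 1 further minute boundary passed. Total skipped labels = 18 × 0 + 2 × 1 = 2.
Non-drop label index = 2355 + 2 = 2357; at 30 labels/s that is 00:01:18:17, i.e. DF 00:01:18;17.

00:01:18;17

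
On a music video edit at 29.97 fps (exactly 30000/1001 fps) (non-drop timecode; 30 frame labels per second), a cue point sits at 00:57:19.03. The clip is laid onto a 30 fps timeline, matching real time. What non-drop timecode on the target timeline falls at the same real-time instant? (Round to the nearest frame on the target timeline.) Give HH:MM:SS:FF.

00:57:22:16

Source frame index: (0×3600 + 57×60 + 19) × 30 + 3 = 103173.
Real time: 103173 / (30000/1001) = 34425391/10000 s.
Target frame: (34425391/10000) × (30) = 103276173/1000 ≈ 103276.173 → 103276.
At 30 labels/s: frame 103276 → 00:57:22:16.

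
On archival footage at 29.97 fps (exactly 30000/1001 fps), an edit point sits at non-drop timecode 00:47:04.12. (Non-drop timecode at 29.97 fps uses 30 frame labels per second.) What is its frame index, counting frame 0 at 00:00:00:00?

Total seconds to the label: (0 × 3600 + 47 × 60 + 4) = 2824.
Frame index = 2824 × 30 + 12 = 84732.

frame 84732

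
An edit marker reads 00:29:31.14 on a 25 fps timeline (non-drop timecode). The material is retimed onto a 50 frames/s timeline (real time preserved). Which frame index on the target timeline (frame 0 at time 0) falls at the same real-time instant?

Source frame index: (0×3600 + 29×60 + 31) × 25 + 14 = 44289.
Real time: 44289 / (25) = 44289/25 s.
Target frame: (44289/25) × (50) = 88578.

frame 88578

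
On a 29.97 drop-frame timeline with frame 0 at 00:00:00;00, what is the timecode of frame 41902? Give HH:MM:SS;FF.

Each 10-minute DF block holds 10 × 60 × 30 − 9 × 2 = 17982 frames. 41902 ÷ 17982 → 2 full blocks, remainder 5938.
Within the partial block the first minute is 1800 frames and each further minute 1798, so 3 further minute boundaries passed. Total skipped labels = 18 × 2 + 2 × 3 = 42.
Non-drop label index = 41902 + 42 = 41944; at 30 labels/s that is 00:23:18:04, i.e. DF 00:23:18;04.

00:23:18;04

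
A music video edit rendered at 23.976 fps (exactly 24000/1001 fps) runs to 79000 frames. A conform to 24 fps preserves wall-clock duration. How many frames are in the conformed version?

79079 frames

Target frames = source frames × (target rate / source rate) = 79000 × (24)/(24000/1001) = 79000 × 1001/1000 = 79079.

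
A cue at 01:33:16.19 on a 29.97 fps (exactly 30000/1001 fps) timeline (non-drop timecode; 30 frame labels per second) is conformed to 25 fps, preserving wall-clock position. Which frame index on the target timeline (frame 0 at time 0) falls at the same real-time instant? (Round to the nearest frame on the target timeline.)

Source frame index: (1×3600 + 33×60 + 16) × 30 + 19 = 167899.
Real time: 167899 / (30000/1001) = 168066899/30000 s.
Target frame: (168066899/30000) × (25) = 168066899/1200 ≈ 140055.749 → 140056.

frame 140056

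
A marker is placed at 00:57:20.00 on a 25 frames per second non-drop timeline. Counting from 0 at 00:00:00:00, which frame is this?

frame 86000

Total seconds to the label: (0 × 3600 + 57 × 60 + 20) = 3440.
Frame index = 3440 × 25 + 0 = 86000.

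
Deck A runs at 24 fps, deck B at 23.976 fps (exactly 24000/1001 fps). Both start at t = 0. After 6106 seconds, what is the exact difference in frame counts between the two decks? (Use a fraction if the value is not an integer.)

A emits 24 × 6106 = 146544 frames; B emits 24000/1001 × 6106 = 146544000/1001.
Difference = 146544/1001 frames (≈ 146.3976); B is behind A.

146544/1001 frames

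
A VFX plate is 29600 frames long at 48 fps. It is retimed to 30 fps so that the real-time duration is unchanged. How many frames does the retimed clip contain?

18500 frames

Target frames = source frames × (target rate / source rate) = 29600 × (30)/(48) = 29600 × 5/8 = 18500.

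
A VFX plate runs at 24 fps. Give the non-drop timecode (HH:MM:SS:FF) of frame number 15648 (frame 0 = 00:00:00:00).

15648 ÷ 24 = 652 full seconds, remainder 0 frames.
652 s = 0 h 10 min 52 s.
Timecode: 00:10:52:00.

00:10:52:00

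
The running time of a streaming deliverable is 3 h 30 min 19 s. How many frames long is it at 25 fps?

315475 frames

3 h 30 min 19 s = 12619 s.
Frames = 12619 × 25 = 315475.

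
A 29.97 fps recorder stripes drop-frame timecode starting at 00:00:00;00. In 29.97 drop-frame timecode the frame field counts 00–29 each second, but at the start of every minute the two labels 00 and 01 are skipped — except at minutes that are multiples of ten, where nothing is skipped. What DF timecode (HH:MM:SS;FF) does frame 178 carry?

Each 10-minute DF block holds 10 × 60 × 30 − 9 × 2 = 17982 frames. 178 ÷ 17982 → 0 full blocks, remainder 178.
Within the partial block the first minute is 1800 frames and each further minute 1798, so 0 further minute boundaries passed. Total skipped labels = 18 × 0 + 2 × 0 = 0.
Non-drop label index = 178 + 0 = 178; at 30 labels/s that is 00:00:05:28, i.e. DF 00:00:05;28.

00:00:05;28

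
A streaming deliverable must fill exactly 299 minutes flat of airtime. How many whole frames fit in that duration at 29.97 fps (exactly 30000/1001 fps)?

537662 frames

299 min = 17940 s.
Frames = 17940 × 30000/1001 = 41400000/77 ≈ 537662.3377.
Complete frames: 537662.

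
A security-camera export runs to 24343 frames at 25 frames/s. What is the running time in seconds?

Running time = 24343 / (25) = 973.72 s.

973.72 seconds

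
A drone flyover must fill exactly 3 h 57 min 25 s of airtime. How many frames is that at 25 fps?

356125 frames

3 h 57 min 25 s = 14245 s.
Frames = 14245 × 25 = 356125.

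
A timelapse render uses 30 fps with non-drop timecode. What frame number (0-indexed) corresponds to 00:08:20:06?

frame 15006

Total seconds to the label: (0 × 3600 + 8 × 60 + 20) = 500.
Frame index = 500 × 30 + 6 = 15006.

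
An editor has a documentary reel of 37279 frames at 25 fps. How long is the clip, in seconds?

1491.16 seconds

Running time = 37279 / (25) = 1491.16 s.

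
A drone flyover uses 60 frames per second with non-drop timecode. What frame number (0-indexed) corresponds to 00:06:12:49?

22369

Total seconds to the label: (0 × 3600 + 6 × 60 + 12) = 372.
Frame index = 372 × 60 + 49 = 22369.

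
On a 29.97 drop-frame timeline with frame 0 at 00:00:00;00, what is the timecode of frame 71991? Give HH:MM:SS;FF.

00:40:02;03

Each 10-minute DF block holds 10 × 60 × 30 − 9 × 2 = 17982 frames. 71991 ÷ 17982 → 4 full blocks, remainder 63.
Within the partial block the first minute is 1800 frames and each further minute 1798, so 0 further minute boundaries passed. Total skipped labels = 18 × 4 + 2 × 0 = 72.
Non-drop label index = 71991 + 72 = 72063; at 30 labels/s that is 00:40:02:03, i.e. DF 00:40:02;03.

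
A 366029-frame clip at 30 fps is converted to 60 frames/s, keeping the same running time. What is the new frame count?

732058 frames

Frames at target rate = 366029 × (60) / (30) = 732058.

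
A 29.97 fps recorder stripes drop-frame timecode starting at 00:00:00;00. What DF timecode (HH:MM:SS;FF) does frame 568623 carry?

05:16:13;03

Ten DF minutes hold 17982 frames, so frame 568623 lies in block 31 (frames 557442–575423) with 11181 frames into that block.
The block's first minute is 1800 frames and the rest 1798 each; 11181 frames reaches minute 6, so 31 × 18 + 6 × 2 = 570 labels have been skipped so far.
Adding those back, label number 568623 + 570 = 569193 at 30 labels/s is 18973 s + 3 f = 5 h 16 min 13 s frame 3, i.e. 05:16:13;03.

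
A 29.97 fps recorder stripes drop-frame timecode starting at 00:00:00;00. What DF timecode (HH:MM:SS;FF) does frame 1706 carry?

Ten DF minutes hold 17982 frames, so frame 1706 lies in block 0 (frames 0–17981) with 1706 frames into that block.
The block's first minute is 1800 frames and the rest 1798 each; 1706 frames reaches minute 0, so 0 × 18 + 0 × 2 = 0 labels have been skipped so far.
Adding those back, label number 1706 + 0 = 1706 at 30 labels/s is 56 s + 26 f = 0 h 0 min 56 s frame 26, i.e. 00:00:56;26.

00:00:56;26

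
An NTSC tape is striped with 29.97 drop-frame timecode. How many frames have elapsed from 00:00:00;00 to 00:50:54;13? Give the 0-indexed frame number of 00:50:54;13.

91543

Complete 10-minute blocks: 5, each 17982 frames → 89910.
Remaining 0 whole minutes in the current block: 0 frames.
Within the current minute: 54 × 30 + 13 = 1633. Total = 89910 + 0 + 1633 = 91543.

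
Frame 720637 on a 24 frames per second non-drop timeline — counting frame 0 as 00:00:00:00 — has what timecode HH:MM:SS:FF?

720637 ÷ 24 = 30026 full seconds, remainder 13 frames.
30026 s = 8 h 20 min 26 s.
Timecode: 08:20:26:13.

08:20:26:13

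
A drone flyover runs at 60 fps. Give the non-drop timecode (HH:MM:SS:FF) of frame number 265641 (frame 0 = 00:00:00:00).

01:13:47:21

265641 ÷ 60 = 4427 full seconds, remainder 21 frames.
4427 s = 1 h 13 min 47 s.
Timecode: 01:13:47:21.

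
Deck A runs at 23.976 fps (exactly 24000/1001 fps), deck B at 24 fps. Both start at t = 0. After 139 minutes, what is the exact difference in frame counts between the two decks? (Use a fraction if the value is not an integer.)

139 min = 8340 s.
A emits 24000/1001 × 8340 = 200160000/1001 frames; B emits 24 × 8340 = 200160.
Difference = 200160/1001 frames (≈ 199.9600); B is ahead of A.

200160/1001 frames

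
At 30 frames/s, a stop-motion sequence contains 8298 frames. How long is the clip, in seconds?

276.6 seconds

Running time = 8298 / (30) = 276.6 s.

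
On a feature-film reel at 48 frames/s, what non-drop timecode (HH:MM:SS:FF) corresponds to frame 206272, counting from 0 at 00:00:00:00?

01:11:37:16

206272 ÷ 48 = 4297 full seconds, remainder 16 frames.
4297 s = 1 h 11 min 37 s.
Timecode: 01:11:37:16.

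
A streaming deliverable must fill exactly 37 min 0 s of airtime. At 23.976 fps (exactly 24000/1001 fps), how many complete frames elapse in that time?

37 min 0 s = 2220 s.
Frames = 2220 × 24000/1001 = 53280000/1001 ≈ 53226.7732.
Complete frames: 53226.

53226 frames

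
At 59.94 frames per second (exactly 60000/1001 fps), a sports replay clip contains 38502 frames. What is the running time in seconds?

642.3417 seconds

Running time = 38502 / (60000/1001) = 642.3417 s.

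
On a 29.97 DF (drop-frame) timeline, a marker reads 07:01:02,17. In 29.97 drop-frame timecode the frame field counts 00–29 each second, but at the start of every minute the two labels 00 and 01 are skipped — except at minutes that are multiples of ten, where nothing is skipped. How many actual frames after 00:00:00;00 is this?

757119

Complete 10-minute blocks: 42, each 17982 frames → 755244.
Remaining 1 whole minute in the current block: 1800 + 0 × 1798 = 1800 frames.
Within the current minute: 2 × 30 + 17 − 2 = 75 (labels ;00/;01 skipped at this minute). Total = 755244 + 1800 + 75 = 757119.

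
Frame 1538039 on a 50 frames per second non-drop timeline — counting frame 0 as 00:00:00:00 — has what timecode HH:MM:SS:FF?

1538039 ÷ 50 = 30760 full seconds, remainder 39 frames.
30760 s = 8 h 32 min 40 s.
Timecode: 08:32:40:39.

08:32:40:39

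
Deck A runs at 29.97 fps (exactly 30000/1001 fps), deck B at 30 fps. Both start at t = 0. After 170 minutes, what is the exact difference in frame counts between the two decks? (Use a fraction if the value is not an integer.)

306000/1001 frames

170 min = 10200 s.
A emits 30000/1001 × 10200 = 306000000/1001 frames; B emits 30 × 10200 = 306000.
Difference = 306000/1001 frames (≈ 305.6943); B is ahead of A.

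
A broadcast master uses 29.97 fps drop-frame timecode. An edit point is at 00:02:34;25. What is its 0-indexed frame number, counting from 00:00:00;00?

Complete 10-minute blocks: 0, each 17982 frames → 0.
Remaining 2 whole minutes in the current block: 1800 + 1 × 1798 = 3598 frames.
Within the current minute: 34 × 30 + 25 − 2 = 1043 (labels ;00/;01 skipped at this minute). Total = 0 + 3598 + 1043 = 4641.

4641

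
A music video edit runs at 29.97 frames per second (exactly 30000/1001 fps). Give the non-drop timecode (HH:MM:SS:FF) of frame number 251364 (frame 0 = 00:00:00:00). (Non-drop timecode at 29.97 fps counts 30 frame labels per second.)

02:19:38:24

251364 ÷ 30 = 8378 full seconds, remainder 24 frames.
8378 s = 2 h 19 min 38 s.
Timecode: 02:19:38:24.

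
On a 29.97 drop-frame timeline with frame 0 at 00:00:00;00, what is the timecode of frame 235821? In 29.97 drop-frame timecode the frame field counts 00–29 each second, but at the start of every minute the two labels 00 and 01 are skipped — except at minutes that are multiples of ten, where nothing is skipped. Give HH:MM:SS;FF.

Each 10-minute DF block holds 10 × 60 × 30 − 9 × 2 = 17982 frames. 235821 ÷ 17982 → 13 full blocks, remainder 2055.
Within the partial block the first minute is 1800 frames and each further minute 1798, so 1 further minute boundary passed. Total skipped labels = 18 × 13 + 2 × 1 = 236.
Non-drop label index = 235821 + 236 = 236057; at 30 labels/s that is 02:11:08:17, i.e. DF 02:11:08;17.

02:11:08;17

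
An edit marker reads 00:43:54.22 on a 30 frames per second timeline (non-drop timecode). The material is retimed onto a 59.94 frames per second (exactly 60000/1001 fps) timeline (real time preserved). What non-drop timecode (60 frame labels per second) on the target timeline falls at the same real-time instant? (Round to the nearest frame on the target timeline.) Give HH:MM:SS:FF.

Source frame index: (0×3600 + 43×60 + 54) × 30 + 22 = 79042.
Real time: 79042 / (30) = 39521/15 s.
Target frame: (39521/15) × (60000/1001) = 158084000/1001 ≈ 157926.074 → 157926.
At 60 labels/s: frame 157926 → 00:43:52:06.

00:43:52:06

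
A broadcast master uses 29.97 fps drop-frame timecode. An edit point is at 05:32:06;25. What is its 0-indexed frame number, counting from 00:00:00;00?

Complete 10-minute blocks: 33, each 17982 frames → 593406.
Remaining 2 whole minutes in the current block: 1800 + 1 × 1798 = 3598 frames.
Within the current minute: 6 × 30 + 25 − 2 = 203 (labels ;00/;01 skipped at this minute). Total = 593406 + 3598 + 203 = 597207.

597207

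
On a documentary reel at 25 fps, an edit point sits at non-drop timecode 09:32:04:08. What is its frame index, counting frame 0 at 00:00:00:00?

frame 858108

Total seconds to the label: (9 × 3600 + 32 × 60 + 4) = 34324.
Frame index = 34324 × 25 + 8 = 858108.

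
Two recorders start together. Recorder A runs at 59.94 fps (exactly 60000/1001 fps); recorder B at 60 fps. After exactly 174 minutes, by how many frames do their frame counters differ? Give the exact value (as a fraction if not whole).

174 min = 10440 s.
A emits 60000/1001 × 10440 = 626400000/1001 frames; B emits 60 × 10440 = 626400.
Difference = 626400/1001 frames (≈ 625.7742); B is ahead of A.

626400/1001 frames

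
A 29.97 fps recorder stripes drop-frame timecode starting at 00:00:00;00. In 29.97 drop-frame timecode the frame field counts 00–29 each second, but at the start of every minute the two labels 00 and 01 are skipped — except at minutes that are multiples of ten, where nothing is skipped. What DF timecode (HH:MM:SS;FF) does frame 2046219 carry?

18:57:55;17

Ten DF minutes hold 17982 frames, so frame 2046219 lies in block 113 (frames 2031966–2049947) with 14253 frames into that block.
The block's first minute is 1800 frames and the rest 1798 each; 14253 frames reaches minute 7, so 113 × 18 + 7 × 2 = 2048 labels have been skipped so far.
Adding those back, label number 2046219 + 2048 = 2048267 at 30 labels/s is 68275 s + 17 f = 18 h 57 min 55 s frame 17, i.e. 18:57:55;17.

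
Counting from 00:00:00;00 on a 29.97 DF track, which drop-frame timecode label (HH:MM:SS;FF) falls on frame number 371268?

03:26:28;00

Ten DF minutes hold 17982 frames, so frame 371268 lies in block 20 (frames 359640–377621) with 11628 frames into that block.
The block's first minute is 1800 frames and the rest 1798 each; 11628 frames reaches minute 6, so 20 × 18 + 6 × 2 = 372 labels have been skipped so far.
Adding those back, label number 371268 + 372 = 371640 at 30 labels/s is 12388 s + 0 f = 3 h 26 min 28 s frame 0, i.e. 03:26:28;00.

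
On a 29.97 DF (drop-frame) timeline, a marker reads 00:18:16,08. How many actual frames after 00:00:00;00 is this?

As if non-drop at 30 labels/s: (0 × 3600 + 18 × 60 + 16) × 30 + 8 = 32888.
Minute boundaries passed: 18; those not divisible by 10: 18 − 1 = 17; dropped labels = 2 × 17 = 34.
Actual frame index = 32888 − 34 = 32854.

32854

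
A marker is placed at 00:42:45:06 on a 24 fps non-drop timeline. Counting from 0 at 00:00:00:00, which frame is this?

frame 61566

Total seconds to the label: (0 × 3600 + 42 × 60 + 45) = 2565.
Frame index = 2565 × 24 + 6 = 61566.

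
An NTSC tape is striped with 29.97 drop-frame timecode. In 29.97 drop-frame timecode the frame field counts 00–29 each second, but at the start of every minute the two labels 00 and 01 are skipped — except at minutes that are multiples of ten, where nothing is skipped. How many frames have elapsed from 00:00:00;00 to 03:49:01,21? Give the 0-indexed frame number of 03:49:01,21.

As if non-drop at 30 labels/s: (3 × 3600 + 49 × 60 + 1) × 30 + 21 = 412251.
Minute boundaries passed: 229; those not divisible by 10: 229 − 22 = 207; dropped labels = 2 × 207 = 414.
Actual frame index = 412251 − 414 = 411837.

411837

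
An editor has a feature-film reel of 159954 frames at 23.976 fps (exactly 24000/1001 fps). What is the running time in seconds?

6671.41475 seconds

Running time = 159954 / (24000/1001) = 6671.41475 s.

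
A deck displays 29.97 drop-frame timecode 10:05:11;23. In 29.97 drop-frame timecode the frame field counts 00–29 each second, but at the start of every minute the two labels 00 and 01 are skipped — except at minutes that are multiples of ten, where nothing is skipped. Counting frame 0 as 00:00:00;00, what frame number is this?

As if non-drop at 30 labels/s: (10 × 3600 + 5 × 60 + 11) × 30 + 23 = 1089353.
Minute boundaries passed: 605; those not divisible by 10: 605 − 60 = 545; dropped labels = 2 × 545 = 1090.
Actual frame index = 1089353 − 1090 = 1088263.

1088263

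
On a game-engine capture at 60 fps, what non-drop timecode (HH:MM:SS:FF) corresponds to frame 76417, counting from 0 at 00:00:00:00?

00:21:13:37

76417 ÷ 60 = 1273 full seconds, remainder 37 frames.
1273 s = 0 h 21 min 13 s.
Timecode: 00:21:13:37.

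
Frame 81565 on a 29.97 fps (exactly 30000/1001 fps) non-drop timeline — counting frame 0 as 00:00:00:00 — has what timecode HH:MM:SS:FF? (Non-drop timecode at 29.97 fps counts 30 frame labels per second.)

00:45:18:25

81565 ÷ 30 = 2718 full seconds, remainder 25 frames.
2718 s = 0 h 45 min 18 s.
Timecode: 00:45:18:25.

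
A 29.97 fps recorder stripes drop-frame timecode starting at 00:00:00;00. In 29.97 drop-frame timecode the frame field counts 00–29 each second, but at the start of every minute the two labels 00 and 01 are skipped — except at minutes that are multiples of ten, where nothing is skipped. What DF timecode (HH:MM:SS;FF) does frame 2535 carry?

Each 10-minute DF block holds 10 × 60 × 30 − 9 × 2 = 17982 frames. 2535 ÷ 17982 → 0 full blocks, remainder 2535.
Within the partial block the first minute is 1800 frames and each further minute 1798, so 1 further minute boundary passed. Total skipped labels = 18 × 0 + 2 × 1 = 2.
Non-drop label index = 2535 + 2 = 2537; at 30 labels/s that is 00:01:24:17, i.e. DF 00:01:24;17.

00:01:24;17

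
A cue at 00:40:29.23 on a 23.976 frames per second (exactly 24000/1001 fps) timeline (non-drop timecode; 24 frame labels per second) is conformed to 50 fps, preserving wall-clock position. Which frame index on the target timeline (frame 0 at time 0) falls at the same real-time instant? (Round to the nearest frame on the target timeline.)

frame 121619

Source frame index: (0×3600 + 40×60 + 29) × 24 + 23 = 58319.
Real time: 58319 / (24000/1001) = 58377319/24000 s.
Target frame: (58377319/24000) × (50) = 58377319/480 ≈ 121619.415 → 121619.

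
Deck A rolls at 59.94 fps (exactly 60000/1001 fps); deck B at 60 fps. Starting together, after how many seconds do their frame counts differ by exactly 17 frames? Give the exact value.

17017/60 seconds

The gap grows by |60 − 60000/1001| = 60/1001 frames per second.
Time for a 17-frame gap: 17 ÷ (60/1001) = 17017/60 s.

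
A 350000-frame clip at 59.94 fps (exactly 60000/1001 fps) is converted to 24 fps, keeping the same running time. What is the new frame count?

Target frames = source frames × (target rate / source rate) = 350000 × (24)/(60000/1001) = 350000 × 1001/2500 = 140140.

140140 frames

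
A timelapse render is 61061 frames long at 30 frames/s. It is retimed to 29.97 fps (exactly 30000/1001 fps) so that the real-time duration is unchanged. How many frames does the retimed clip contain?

61000 frames

Target frames = source frames × (target rate / source rate) = 61061 × (30000/1001)/(30) = 61061 × 1000/1001 = 61000.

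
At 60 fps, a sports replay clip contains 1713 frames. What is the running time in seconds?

Running time = 1713 / (60) = 28.55 s.

28.55 seconds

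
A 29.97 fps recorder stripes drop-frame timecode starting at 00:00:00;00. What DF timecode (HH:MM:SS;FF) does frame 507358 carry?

Each 10-minute DF block holds 10 × 60 × 30 − 9 × 2 = 17982 frames. 507358 ÷ 17982 → 28 full blocks, remainder 3862.
Within the partial block the first minute is 1800 frames and each further minute 1798, so 2 further minute boundaries passed. Total skipped labels = 18 × 28 + 2 × 2 = 508.
Non-drop label index = 507358 + 508 = 507866; at 30 labels/s that is 04:42:08:26, i.e. DF 04:42:08;26.

04:42:08;26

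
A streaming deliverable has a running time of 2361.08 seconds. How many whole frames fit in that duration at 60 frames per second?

Frames = 2361.08 × 60 = 708324/5 ≈ 141664.8000.
Complete frames: 141664.

141664 frames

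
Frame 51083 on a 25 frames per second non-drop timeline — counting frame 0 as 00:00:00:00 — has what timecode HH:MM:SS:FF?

00:34:03:08

51083 ÷ 25 = 2043 full seconds, remainder 8 frames.
2043 s = 0 h 34 min 3 s.
Timecode: 00:34:03:08.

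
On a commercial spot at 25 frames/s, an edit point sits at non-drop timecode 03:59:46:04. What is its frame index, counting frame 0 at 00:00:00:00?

359654

Total seconds to the label: (3 × 3600 + 59 × 60 + 46) = 14386.
Frame index = 14386 × 25 + 4 = 359654.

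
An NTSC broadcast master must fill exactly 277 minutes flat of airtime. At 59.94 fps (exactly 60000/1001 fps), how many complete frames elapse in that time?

277 min = 16620 s.
Frames = 16620 × 60000/1001 = 997200000/1001 ≈ 996203.7962.
Complete frames: 996203.

996203 frames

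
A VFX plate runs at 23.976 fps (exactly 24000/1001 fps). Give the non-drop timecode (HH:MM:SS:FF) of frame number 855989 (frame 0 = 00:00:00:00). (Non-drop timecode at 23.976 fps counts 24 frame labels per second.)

855989 ÷ 24 = 35666 full seconds, remainder 5 frames.
35666 s = 9 h 54 min 26 s.
Timecode: 09:54:26:05.

09:54:26:05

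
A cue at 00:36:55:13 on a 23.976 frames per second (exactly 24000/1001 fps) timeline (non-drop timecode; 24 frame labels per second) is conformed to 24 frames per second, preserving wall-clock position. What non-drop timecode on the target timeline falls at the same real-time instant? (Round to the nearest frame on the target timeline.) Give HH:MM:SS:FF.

00:36:57:18

Source frame index: (0×3600 + 36×60 + 55) × 24 + 13 = 53173.
Real time: 53173 / (24000/1001) = 53226173/24000 s.
Target frame: (53226173/24000) × (24) = 53226173/1000 ≈ 53226.173 → 53226.
At 24 labels/s: frame 53226 → 00:36:57:18.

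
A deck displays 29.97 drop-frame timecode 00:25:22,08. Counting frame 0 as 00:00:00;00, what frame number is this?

As if non-drop at 30 labels/s: (0 × 3600 + 25 × 60 + 22) × 30 + 8 = 45668.
Minute boundaries passed: 25; those not divisible by 10: 25 − 2 = 23; dropped labels = 2 × 23 = 46.
Actual frame index = 45668 − 46 = 45622.

45622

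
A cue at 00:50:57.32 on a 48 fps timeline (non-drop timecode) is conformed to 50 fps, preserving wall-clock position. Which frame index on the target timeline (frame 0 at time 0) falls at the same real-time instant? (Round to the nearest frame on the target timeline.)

frame 152883

Source frame index: (0×3600 + 50×60 + 57) × 48 + 32 = 146768.
Real time: 146768 / (48) = 9173/3 s.
Target frame: (9173/3) × (50) = 458650/3 ≈ 152883.333 → 152883.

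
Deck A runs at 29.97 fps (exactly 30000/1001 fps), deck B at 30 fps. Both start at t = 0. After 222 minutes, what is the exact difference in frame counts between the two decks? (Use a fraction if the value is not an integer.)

399600/1001 frames

222 min = 13320 s.
A emits 30000/1001 × 13320 = 399600000/1001 frames; B emits 30 × 13320 = 399600.
Difference = 399600/1001 frames (≈ 399.2008); B is ahead of A.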